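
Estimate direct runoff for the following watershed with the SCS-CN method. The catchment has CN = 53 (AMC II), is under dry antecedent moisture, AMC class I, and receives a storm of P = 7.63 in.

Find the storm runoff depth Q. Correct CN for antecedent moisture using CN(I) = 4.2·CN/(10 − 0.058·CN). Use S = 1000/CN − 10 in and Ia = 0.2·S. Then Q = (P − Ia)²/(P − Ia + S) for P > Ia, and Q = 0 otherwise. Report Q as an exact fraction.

Q = 143807049961/303762074700 in ≈ 0.473 in

CN(I) from CN(II)=53: (4.2·53)/(10 − 0.058·53) = 111300/3463 ≈ 32.140
Max retention: S = 1000/(111300/3463) − 10 = 23500/1113 in (≈ 21.114 in)
Ia = 0.2S: 0.2·21.114 = 4.223 in (exactly 4700/1113)
Excess rainfall: 7.630 − 4.223 = 3.407 in; P > Ia so Q > 0
Runoff Q = (P−Ia)²/(P−Ia+S) = (3.407)²/(3.407+21.114) = 143807049961/303762074700 ≈ 0.473 in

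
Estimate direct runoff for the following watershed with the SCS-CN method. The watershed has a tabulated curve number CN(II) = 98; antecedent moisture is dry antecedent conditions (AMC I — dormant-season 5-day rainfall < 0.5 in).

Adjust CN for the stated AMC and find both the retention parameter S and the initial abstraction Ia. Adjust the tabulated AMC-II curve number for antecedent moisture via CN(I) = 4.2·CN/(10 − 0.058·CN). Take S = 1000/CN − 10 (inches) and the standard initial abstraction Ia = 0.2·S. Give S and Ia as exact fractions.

Adjust CN=98 to AMC I: 4.2·98/(10 − 0.058·98) → (2058/5) ÷ (1079/250) = 102900/1079 ≈ 95.366
Max retention: S = 1000/(102900/1079) − 10 = 500/1029 in (≈ 0.486 in)
Ia = 0.2·(500/1029) = 100/1029 in ≈ 0.097 in

S = 500/1029 in ≈ 0.486 in; Ia = 100/1029 in ≈ 0.097 in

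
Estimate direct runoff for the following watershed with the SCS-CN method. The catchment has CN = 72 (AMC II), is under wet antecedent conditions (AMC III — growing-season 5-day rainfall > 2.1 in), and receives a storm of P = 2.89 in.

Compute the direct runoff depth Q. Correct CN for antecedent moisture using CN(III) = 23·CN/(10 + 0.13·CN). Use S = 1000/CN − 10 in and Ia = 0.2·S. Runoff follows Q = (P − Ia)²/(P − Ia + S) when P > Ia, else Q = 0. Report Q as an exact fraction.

Wet (AMC III): CN(III) = 23·72/(10 + 0.13·72) = 1656/(484/25) = 10350/121 ≈ 85.537
S = 1000/(10350/121) − 10 = 350/207 in ≈ 1.691 in
Ia = 0.2·(350/207) = 70/207 in ≈ 0.338 in
P − Ia = 2.890 − 0.338 = 52823/20700 ≈ 2.552 in (> 0, runoff occurs)
Q: (52823/20700)² ÷ (87823/20700) = 2790269329/1817936100 in (≈ 1.535 in)

Q = 2790269329/1817936100 in ≈ 1.535 in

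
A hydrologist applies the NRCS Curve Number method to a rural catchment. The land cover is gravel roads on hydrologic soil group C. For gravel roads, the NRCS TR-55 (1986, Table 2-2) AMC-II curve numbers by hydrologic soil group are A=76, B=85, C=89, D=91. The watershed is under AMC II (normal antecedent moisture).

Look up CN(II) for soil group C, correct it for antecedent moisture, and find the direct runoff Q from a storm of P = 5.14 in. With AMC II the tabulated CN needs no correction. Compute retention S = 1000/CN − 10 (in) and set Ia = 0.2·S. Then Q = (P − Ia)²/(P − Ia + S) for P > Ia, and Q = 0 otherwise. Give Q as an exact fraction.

Q = 474063529/121364850 in ≈ 3.906 in

NRCS table: gravel roads, soil group C → CN(II) = 89
AMC II — tabulated CN = 89 applies directly.
S = 1000/89 − 10 = 110/89 in ≈ 1.236 in
Ia = 0.2S: 0.2·1.236 = 0.247 in (exactly 22/89)
P − Ia = 5.140 − 0.247 = 21773/4450 ≈ 4.893 in (> 0, runoff occurs)
Runoff Q = (P−Ia)²/(P−Ia+S) = (4.893)²/(4.893+1.236) = 474063529/121364850 ≈ 3.906 in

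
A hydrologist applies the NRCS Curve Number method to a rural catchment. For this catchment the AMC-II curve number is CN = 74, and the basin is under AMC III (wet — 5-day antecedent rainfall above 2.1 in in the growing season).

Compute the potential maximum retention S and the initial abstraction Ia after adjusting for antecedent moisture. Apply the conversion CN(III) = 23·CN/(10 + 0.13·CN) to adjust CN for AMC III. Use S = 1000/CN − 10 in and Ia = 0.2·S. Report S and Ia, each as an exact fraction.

S = 1300/851 in ≈ 1.528 in; Ia = 260/851 in ≈ 0.306 in

CN(III) from CN(II)=74: (23·74)/(10 + 0.13·74) = 85100/981 ≈ 86.748
Retention S: 1000/CN − 10 with CN=86.748 → S = 1300/851 ≈ 1.528 in
Ia = 0.2S: 0.2·1.528 = 0.306 in (exactly 260/851)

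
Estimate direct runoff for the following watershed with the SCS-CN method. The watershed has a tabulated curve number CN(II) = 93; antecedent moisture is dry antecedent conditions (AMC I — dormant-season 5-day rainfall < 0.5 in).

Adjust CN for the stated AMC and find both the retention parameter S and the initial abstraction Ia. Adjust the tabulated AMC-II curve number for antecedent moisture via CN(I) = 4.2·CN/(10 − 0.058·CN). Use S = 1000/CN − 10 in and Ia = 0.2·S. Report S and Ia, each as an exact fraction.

S = 500/279 in ≈ 1.792 in; Ia = 100/279 in ≈ 0.358 in

Adjust CN=93 to AMC I: 4.2·93/(10 − 0.058·93) → (1953/5) ÷ (2303/500) = 27900/329 ≈ 84.802
Retention S: 1000/CN − 10 with CN=84.802 → S = 500/279 ≈ 1.792 in
Ia = 0.2·(500/279) = 100/279 in ≈ 0.358 in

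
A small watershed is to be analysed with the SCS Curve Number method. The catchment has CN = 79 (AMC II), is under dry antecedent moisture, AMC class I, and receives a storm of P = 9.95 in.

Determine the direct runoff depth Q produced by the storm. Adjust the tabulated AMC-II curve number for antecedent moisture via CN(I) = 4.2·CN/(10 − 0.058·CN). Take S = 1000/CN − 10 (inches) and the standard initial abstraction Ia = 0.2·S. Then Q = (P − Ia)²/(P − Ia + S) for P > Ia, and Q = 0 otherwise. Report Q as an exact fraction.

Q = 188265841/37479180 in ≈ 5.023 in

Adjust CN=79 to AMC I: 4.2·79/(10 − 0.058·79) → (1659/5) ÷ (2709/500) = 7900/129 ≈ 61.240
Max retention: S = 1000/(7900/129) − 10 = 500/79 in (≈ 6.329 in)
Ia = 0.2S: 0.2·6.329 = 1.266 in (exactly 100/79)
P − Ia = 9.950 − 1.266 = 13721/1580 ≈ 8.684 in (> 0, runoff occurs)
Q: (13721/1580)² ÷ (23721/1580) = 188265841/37479180 in (≈ 5.023 in)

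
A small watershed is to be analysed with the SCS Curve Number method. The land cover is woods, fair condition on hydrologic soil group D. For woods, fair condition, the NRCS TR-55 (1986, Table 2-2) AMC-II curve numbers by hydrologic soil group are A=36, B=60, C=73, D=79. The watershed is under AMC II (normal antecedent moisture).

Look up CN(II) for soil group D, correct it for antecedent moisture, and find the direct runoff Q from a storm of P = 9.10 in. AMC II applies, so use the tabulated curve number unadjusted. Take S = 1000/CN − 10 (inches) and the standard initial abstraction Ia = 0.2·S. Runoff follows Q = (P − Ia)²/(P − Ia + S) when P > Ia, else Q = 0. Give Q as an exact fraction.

Q = 935089/142990 in ≈ 6.540 in

NRCS table: woods, fair condition, soil group D → CN(II) = 79
AMC II — tabulated CN = 79 applies directly.
S = 1000/79 − 10 = 210/79 in ≈ 2.658 in
Ia = 0.2S: 0.2·2.658 = 0.532 in (exactly 42/79)
Since P=9.100 > Ia=0.532: effective rainfall P−Ia = 6769/790 in
Q = (6769/790)²/((6769/790) + 210/79) = (45819361/624100)/(8869/790) = 935089/142990 in ≈ 6.540 in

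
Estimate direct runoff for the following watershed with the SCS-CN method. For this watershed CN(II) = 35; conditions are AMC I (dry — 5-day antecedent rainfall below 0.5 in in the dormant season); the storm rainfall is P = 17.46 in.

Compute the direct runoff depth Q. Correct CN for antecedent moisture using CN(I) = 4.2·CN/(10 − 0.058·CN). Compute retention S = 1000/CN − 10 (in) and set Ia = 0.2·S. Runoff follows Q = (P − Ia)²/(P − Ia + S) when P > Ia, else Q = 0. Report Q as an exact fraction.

Q = 4010815561/2854232850 in ≈ 1.405 in

Adjust CN=35 to AMC I: 4.2·35/(10 − 0.058·35) → 147 ÷ (797/100) = 14700/797 ≈ 18.444
Retention S: 1000/CN − 10 with CN=18.444 → S = 6500/147 ≈ 44.218 in
Initial abstraction Ia = S/5 = (6500/147)/5 = 1300/147 ≈ 8.844 in
P − Ia = 17.460 − 8.844 = 63331/7350 ≈ 8.616 in (> 0, runoff occurs)
Q: (63331/7350)² ÷ (388331/7350) = 4010815561/2854232850 in (≈ 1.405 in)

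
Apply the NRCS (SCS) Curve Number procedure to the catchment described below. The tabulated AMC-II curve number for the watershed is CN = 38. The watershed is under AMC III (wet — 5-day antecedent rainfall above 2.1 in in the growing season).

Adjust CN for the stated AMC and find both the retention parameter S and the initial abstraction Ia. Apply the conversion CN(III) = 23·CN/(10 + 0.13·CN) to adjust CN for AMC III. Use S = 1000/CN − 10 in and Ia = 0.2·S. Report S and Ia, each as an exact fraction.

S = 3100/437 in ≈ 7.094 in; Ia = 620/437 in ≈ 1.419 in

CN(III) from CN(II)=38: (23·38)/(10 + 0.13·38) = 43700/747 ≈ 58.501
Max retention: S = 1000/(43700/747) − 10 = 3100/437 in (≈ 7.094 in)
Ia = 0.2·(3100/437) = 620/437 in ≈ 1.419 in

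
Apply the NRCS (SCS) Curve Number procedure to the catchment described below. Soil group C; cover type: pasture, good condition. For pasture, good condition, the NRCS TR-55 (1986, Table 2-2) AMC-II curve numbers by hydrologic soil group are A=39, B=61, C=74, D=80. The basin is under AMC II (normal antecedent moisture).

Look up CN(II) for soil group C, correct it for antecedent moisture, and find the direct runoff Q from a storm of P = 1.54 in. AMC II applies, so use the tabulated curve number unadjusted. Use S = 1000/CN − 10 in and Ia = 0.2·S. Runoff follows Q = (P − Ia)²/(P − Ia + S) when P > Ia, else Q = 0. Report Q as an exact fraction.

Q = 2399401/14890650 in ≈ 0.161 in

NRCS table: pasture, good condition, soil group C → CN(II) = 74
AMC II — tabulated CN = 74 applies directly.
Max retention: S = 1000/74 − 10 = 130/37 in (≈ 3.514 in)
Ia = 0.2S: 0.2·3.514 = 0.703 in (exactly 26/37)
P − Ia = 1.540 − 0.703 = 1549/1850 ≈ 0.837 in (> 0, runoff occurs)
Q: (1549/1850)² ÷ (8049/1850) = 2399401/14890650 in (≈ 0.161 in)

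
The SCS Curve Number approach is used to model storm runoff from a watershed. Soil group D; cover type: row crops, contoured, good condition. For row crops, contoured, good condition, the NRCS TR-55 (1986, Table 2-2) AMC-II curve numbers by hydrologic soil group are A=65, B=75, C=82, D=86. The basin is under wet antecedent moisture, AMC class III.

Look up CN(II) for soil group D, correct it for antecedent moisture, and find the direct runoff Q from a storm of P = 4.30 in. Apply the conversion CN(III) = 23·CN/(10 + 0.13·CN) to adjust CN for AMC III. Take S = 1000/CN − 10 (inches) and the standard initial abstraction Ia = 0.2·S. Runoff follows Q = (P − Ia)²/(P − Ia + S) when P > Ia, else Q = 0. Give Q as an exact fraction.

NRCS table: row crops, contoured, good condition, soil group D → CN(II) = 86
CN(III) from CN(II)=86: (23·86)/(10 + 0.13·86) = 98900/1059 ≈ 93.390
S = 1000/(98900/1059) − 10 = 700/989 in ≈ 0.708 in
Ia = 0.2·(700/989) = 140/989 in ≈ 0.142 in
Excess rainfall: 4.300 − 0.142 = 4.158 in; P > Ia so Q > 0
Q: (41127/9890)² ÷ (48127/9890) = 1691430129/475976030 in (≈ 3.554 in)

Q = 1691430129/475976030 in ≈ 3.554 in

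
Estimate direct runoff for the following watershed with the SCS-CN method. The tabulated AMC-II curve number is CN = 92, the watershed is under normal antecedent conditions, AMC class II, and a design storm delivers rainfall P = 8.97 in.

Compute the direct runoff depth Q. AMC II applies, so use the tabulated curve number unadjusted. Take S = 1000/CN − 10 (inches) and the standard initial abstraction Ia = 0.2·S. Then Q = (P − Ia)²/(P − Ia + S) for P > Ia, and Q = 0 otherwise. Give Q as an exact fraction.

CN(II) = 92; AMC II needs no correction.
S = 1000/92 − 10 = 20/23 in ≈ 0.870 in
Initial abstraction Ia = S/5 = (20/23)/5 = 4/23 ≈ 0.174 in
Since P=8.970 > Ia=0.174: effective rainfall P−Ia = 20231/2300 in
Runoff Q = (P−Ia)²/(P−Ia+S) = (8.796)²/(8.796+0.870) = 409293361/51131300 ≈ 8.005 in

Q = 409293361/51131300 in ≈ 8.005 in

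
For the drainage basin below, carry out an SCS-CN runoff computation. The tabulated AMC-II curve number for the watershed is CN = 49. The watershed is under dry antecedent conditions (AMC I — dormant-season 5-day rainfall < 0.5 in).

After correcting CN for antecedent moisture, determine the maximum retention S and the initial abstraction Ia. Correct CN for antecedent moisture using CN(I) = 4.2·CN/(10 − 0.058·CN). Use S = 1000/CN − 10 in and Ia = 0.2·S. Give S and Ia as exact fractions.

Dry (AMC I): CN(I) = 4.2·49/(10 − 0.058·49) = (1029/5)/(3579/500) = 34300/1193 ≈ 28.751
Max retention: S = 1000/(34300/1193) − 10 = 8500/343 in (≈ 24.781 in)
Initial abstraction Ia = S/5 = (8500/343)/5 = 1700/343 ≈ 4.956 in

S = 8500/343 in ≈ 24.781 in; Ia = 1700/343 in ≈ 4.956 in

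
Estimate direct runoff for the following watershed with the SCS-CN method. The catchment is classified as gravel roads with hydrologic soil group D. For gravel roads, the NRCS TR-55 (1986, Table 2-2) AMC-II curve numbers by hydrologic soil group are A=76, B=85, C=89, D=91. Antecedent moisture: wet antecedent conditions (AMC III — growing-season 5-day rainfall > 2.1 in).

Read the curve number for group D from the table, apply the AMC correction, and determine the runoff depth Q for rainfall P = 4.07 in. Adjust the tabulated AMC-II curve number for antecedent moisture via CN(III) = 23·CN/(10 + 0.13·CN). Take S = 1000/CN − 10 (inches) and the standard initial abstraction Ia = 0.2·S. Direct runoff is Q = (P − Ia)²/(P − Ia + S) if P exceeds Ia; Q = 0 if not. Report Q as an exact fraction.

NRCS table: gravel roads, soil group D → CN(II) = 91
Wet (AMC III): CN(III) = 23·91/(10 + 0.13·91) = 2093/(2183/100) = 209300/2183 ≈ 95.877
Max retention: S = 1000/(209300/2183) − 10 = 900/2093 in (≈ 0.430 in)
Ia = 0.2S: 0.2·0.430 = 0.086 in (exactly 180/2093)
Excess rainfall: 4.070 − 0.086 = 3.984 in; P > Ia so Q > 0
Q = (833851/209300)²/((833851/209300) + 900/2093) = (695307490201/43806490000)/(923851/209300) = 695307490201/193362014300 in ≈ 3.596 in

Q = 695307490201/193362014300 in ≈ 3.596 in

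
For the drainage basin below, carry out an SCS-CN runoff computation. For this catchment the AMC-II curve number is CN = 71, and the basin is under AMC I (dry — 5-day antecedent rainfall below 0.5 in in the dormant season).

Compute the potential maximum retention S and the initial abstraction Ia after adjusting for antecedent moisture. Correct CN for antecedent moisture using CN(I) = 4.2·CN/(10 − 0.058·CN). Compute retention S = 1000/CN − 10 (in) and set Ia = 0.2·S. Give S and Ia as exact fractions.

Dry (AMC I): CN(I) = 4.2·71/(10 − 0.058·71) = (1491/5)/(2941/500) = 149100/2941 ≈ 50.697
S = 1000/(149100/2941) − 10 = 14500/1491 in ≈ 9.725 in
Ia = 0.2·(14500/1491) = 2900/1491 in ≈ 1.945 in

S = 14500/1491 in ≈ 9.725 in; Ia = 2900/1491 in ≈ 1.945 in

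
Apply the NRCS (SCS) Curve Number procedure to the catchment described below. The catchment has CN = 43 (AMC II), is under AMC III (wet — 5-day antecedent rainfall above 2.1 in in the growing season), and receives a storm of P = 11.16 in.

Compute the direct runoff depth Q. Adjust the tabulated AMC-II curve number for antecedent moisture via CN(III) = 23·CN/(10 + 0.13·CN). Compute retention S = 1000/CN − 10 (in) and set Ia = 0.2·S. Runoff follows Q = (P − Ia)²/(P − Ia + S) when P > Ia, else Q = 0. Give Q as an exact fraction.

Adjust CN=43 to AMC III: 23·43/(10 + 0.13·43) → 989 ÷ (1559/100) = 98900/1559 ≈ 63.438
Retention S: 1000/CN − 10 with CN=63.438 → S = 5700/989 ≈ 5.763 in
Ia = 0.2S: 0.2·5.763 = 1.153 in (exactly 1140/989)
Excess rainfall: 11.160 − 1.153 = 10.007 in; P > Ia so Q > 0
Q: (247431/24725)² ÷ (389931/24725) = 20407366587/3213681325 in (≈ 6.350 in)

Q = 20407366587/3213681325 in ≈ 6.350 in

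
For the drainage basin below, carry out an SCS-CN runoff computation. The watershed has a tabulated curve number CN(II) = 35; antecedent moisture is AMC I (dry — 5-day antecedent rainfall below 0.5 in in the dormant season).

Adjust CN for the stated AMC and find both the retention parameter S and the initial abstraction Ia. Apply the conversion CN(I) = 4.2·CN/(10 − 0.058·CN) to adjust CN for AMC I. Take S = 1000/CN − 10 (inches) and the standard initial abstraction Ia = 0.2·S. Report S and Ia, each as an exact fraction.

Dry (AMC I): CN(I) = 4.2·35/(10 − 0.058·35) = 147/(797/100) = 14700/797 ≈ 18.444
Max retention: S = 1000/(14700/797) − 10 = 6500/147 in (≈ 44.218 in)
Ia = 0.2S: 0.2·44.218 = 8.844 in (exactly 1300/147)

S = 6500/147 in ≈ 44.218 in; Ia = 1300/147 in ≈ 8.844 in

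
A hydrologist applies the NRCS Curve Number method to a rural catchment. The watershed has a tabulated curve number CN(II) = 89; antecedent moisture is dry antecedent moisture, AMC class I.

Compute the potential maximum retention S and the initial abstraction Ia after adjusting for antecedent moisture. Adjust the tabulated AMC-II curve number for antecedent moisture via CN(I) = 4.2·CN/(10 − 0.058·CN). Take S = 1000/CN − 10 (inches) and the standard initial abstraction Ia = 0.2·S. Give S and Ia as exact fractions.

CN(I) from CN(II)=89: (4.2·89)/(10 − 0.058·89) = 186900/2419 ≈ 77.263
S = 1000/(186900/2419) − 10 = 5500/1869 in ≈ 2.943 in
Ia = 0.2S: 0.2·2.943 = 0.589 in (exactly 1100/1869)

S = 5500/1869 in ≈ 2.943 in; Ia = 1100/1869 in ≈ 0.589 in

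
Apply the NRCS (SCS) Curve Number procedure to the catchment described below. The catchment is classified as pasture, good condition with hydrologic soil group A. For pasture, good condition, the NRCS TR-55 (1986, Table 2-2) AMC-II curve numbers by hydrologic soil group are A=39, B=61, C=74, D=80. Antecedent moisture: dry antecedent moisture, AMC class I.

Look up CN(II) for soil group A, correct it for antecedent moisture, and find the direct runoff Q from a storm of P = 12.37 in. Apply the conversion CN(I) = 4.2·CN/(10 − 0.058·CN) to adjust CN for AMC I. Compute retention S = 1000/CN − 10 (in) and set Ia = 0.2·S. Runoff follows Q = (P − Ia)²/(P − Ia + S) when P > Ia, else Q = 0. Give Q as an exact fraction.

NRCS table: pasture, good condition, soil group A → CN(II) = 39
Adjust CN=39 to AMC I: 4.2·39/(10 − 0.058·39) → (819/5) ÷ (3869/500) = 81900/3869 ≈ 21.168
Max retention: S = 1000/(81900/3869) − 10 = 30500/819 in (≈ 37.241 in)
Initial abstraction Ia = S/5 = (30500/819)/5 = 6100/819 ≈ 7.448 in
Since P=12.370 > Ia=7.448: effective rainfall P−Ia = 403103/81900 in
Q = (403103/81900)²/((403103/81900) + 30500/819) = (162492028609/6707610000)/(3453103/81900) = 162492028609/282809135700 in ≈ 0.575 in

Q = 162492028609/282809135700 in ≈ 0.575 in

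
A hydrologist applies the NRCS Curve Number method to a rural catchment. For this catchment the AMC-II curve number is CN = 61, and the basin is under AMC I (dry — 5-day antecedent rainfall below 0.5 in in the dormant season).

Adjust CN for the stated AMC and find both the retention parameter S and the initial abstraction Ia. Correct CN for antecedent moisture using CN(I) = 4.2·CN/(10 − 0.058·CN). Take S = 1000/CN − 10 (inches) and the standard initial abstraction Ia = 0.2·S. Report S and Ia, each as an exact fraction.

S = 6500/427 in ≈ 15.222 in; Ia = 1300/427 in ≈ 3.044 in

Dry (AMC I): CN(I) = 4.2·61/(10 − 0.058·61) = (1281/5)/(3231/500) = 42700/1077 ≈ 39.647
Retention S: 1000/CN − 10 with CN=39.647 → S = 6500/427 ≈ 15.222 in
Initial abstraction Ia = S/5 = (6500/427)/5 = 1300/427 ≈ 3.044 in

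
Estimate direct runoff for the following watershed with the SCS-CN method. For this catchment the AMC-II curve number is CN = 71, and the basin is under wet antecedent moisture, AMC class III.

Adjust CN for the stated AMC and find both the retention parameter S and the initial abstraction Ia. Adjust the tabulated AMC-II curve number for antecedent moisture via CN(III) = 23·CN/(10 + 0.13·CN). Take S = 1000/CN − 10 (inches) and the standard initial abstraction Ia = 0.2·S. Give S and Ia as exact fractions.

Wet (AMC III): CN(III) = 23·71/(10 + 0.13·71) = 1633/(1923/100) = 163300/1923 ≈ 84.919
Max retention: S = 1000/(163300/1923) − 10 = 2900/1633 in (≈ 1.776 in)
Ia = 0.2·(2900/1633) = 580/1633 in ≈ 0.355 in

S = 2900/1633 in ≈ 1.776 in; Ia = 580/1633 in ≈ 0.355 in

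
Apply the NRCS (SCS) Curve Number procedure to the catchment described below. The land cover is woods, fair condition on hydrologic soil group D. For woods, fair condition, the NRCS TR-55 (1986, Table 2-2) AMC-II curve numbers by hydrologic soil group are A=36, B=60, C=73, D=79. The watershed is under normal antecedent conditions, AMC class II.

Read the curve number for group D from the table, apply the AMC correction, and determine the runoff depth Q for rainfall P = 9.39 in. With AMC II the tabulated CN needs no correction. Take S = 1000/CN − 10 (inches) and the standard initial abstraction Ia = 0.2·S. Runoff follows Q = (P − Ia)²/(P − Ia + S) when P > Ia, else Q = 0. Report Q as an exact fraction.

Q = 544148929/79861100 in ≈ 6.814 in

NRCS table: woods, fair condition, soil group D → CN(II) = 79
Average conditions: CN = 79 (no AMC adjustment).
Retention S: 1000/CN − 10 with CN=79.000 → S = 210/79 ≈ 2.658 in
Initial abstraction Ia = S/5 = (210/79)/5 = 42/79 ≈ 0.532 in
P − Ia = 9.390 − 0.532 = 69981/7900 ≈ 8.858 in (> 0, runoff occurs)
Q = (69981/7900)²/((69981/7900) + 210/79) = (4897340361/62410000)/(90981/7900) = 544148929/79861100 in ≈ 6.814 in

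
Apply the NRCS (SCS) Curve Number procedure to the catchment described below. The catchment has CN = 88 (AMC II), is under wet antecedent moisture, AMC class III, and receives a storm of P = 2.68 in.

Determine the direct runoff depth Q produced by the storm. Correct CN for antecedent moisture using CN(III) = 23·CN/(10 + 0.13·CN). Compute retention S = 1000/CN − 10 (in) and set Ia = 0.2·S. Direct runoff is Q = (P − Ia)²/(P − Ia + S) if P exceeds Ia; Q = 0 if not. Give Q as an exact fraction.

Adjust CN=88 to AMC III: 23·88/(10 + 0.13·88) → 2024 ÷ (536/25) = 6325/67 ≈ 94.403
Retention S: 1000/CN − 10 with CN=94.403 → S = 150/253 ≈ 0.593 in
Ia = 0.2S: 0.2·0.593 = 0.119 in (exactly 30/253)
Excess rainfall: 2.680 − 0.119 = 2.561 in; P > Ia so Q > 0
Q = (16201/6325)²/((16201/6325) + 150/253) = (262472401/40005625)/(19951/6325) = 262472401/126190075 in ≈ 2.080 in

Q = 262472401/126190075 in ≈ 2.080 in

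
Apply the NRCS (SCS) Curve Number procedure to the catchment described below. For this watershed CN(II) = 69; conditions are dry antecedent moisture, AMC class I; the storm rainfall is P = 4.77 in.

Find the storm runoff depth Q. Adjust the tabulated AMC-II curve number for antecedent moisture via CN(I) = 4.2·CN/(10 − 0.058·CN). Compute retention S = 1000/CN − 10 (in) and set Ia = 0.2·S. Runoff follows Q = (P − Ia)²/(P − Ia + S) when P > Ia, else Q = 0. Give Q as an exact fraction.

Adjust CN=69 to AMC I: 4.2·69/(10 − 0.058·69) → (1449/5) ÷ (2999/500) = 144900/2999 ≈ 48.316
Retention S: 1000/CN − 10 with CN=48.316 → S = 15500/1449 ≈ 10.697 in
Ia = 0.2S: 0.2·10.697 = 2.139 in (exactly 3100/1449)
Excess rainfall: 4.770 − 2.139 = 2.631 in; P > Ia so Q > 0
Q = (381173/144900)²/((381173/144900) + 15500/1449) = (145292855929/20996010000)/(1931173/144900) = 145292855929/279826967700 in ≈ 0.519 in

Q = 145292855929/279826967700 in ≈ 0.519 in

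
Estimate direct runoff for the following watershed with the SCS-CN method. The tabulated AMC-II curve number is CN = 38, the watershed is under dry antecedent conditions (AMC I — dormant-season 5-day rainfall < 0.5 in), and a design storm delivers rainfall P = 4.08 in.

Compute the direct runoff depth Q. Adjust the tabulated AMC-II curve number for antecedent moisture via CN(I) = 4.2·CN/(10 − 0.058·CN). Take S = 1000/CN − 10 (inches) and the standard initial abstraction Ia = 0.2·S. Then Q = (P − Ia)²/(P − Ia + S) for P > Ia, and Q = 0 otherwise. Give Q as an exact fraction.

Dry (AMC I): CN(I) = 4.2·38/(10 − 0.058·38) = (798/5)/(1949/250) = 39900/1949 ≈ 20.472
S = 1000/(39900/1949) − 10 = 15500/399 in ≈ 38.847 in
Ia = 0.2·(15500/399) = 3100/399 in ≈ 7.769 in
P = 4.080 ≤ Ia = 7.769 in: entire storm abstracted, Q = 0.

Q = 0 in ≈ 0.000 in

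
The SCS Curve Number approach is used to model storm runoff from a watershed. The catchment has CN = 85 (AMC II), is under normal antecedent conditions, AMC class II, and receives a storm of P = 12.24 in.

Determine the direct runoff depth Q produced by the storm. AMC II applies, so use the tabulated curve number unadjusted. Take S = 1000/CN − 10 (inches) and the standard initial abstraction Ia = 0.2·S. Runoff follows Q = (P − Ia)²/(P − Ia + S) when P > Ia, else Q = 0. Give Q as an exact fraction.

AMC II — tabulated CN = 85 applies directly.
Retention S: 1000/CN − 10 with CN=85.000 → S = 30/17 ≈ 1.765 in
Ia = 0.2·(30/17) = 6/17 in ≈ 0.353 in
Since P=12.240 > Ia=0.353: effective rainfall P−Ia = 5052/425 in
Q: (5052/425)² ÷ (5802/425) = 4253784/410975 in (≈ 10.350 in)

Q = 4253784/410975 in ≈ 10.350 in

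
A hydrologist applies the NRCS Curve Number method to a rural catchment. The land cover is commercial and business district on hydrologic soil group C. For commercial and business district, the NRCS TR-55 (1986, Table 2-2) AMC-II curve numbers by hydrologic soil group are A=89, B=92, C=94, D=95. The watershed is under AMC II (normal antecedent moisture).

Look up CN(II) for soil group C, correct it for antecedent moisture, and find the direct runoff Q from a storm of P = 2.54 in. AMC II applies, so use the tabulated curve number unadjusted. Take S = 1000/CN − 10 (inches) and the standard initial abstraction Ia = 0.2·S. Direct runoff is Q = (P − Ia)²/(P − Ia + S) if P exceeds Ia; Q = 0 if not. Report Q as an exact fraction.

Q = 32137561/16847150 in ≈ 1.908 in

NRCS table: commercial and business district, soil group C → CN(II) = 94
Average conditions: CN = 94 (no AMC adjustment).
S = 1000/94 − 10 = 30/47 in ≈ 0.638 in
Ia = 0.2·(30/47) = 6/47 in ≈ 0.128 in
Since P=2.540 > Ia=0.128: effective rainfall P−Ia = 5669/2350 in
Q = (5669/2350)²/((5669/2350) + 30/47) = (32137561/5522500)/(7169/2350) = 32137561/16847150 in ≈ 1.908 in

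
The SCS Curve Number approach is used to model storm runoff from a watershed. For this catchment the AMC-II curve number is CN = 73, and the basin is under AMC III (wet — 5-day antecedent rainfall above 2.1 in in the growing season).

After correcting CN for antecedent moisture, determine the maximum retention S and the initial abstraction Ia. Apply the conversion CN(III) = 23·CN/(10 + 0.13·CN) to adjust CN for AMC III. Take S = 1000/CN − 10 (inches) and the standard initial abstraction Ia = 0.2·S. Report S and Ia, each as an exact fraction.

CN(III) from CN(II)=73: (23·73)/(10 + 0.13·73) = 167900/1949 ≈ 86.147
Retention S: 1000/CN − 10 with CN=86.147 → S = 2700/1679 ≈ 1.608 in
Ia = 0.2·(2700/1679) = 540/1679 in ≈ 0.322 in

S = 2700/1679 in ≈ 1.608 in; Ia = 540/1679 in ≈ 0.322 in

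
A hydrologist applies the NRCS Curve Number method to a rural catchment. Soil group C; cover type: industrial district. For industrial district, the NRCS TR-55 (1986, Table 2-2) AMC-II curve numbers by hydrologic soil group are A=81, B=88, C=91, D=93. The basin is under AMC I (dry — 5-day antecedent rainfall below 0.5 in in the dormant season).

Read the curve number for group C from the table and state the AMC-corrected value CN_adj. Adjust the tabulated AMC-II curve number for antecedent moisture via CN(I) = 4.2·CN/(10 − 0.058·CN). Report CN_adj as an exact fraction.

CN_adj = 63700/787 ≈ 80.940

NRCS table: industrial district, soil group C → CN(II) = 91
Adjust CN=91 to AMC I: 4.2·91/(10 − 0.058·91) → (1911/5) ÷ (2361/500) = 63700/787 ≈ 80.940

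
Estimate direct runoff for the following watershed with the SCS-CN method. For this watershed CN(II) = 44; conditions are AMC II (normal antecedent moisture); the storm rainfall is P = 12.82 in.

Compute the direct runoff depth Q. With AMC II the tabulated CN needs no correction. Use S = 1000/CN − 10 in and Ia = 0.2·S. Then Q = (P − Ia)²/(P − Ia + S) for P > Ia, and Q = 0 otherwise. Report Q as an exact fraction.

Q = 31933801/6958050 in ≈ 4.589 in

CN(II) = 44; AMC II needs no correction.
Retention S: 1000/CN − 10 with CN=44.000 → S = 140/11 ≈ 12.727 in
Ia = 0.2·(140/11) = 28/11 in ≈ 2.545 in
P − Ia = 12.820 − 2.545 = 5651/550 ≈ 10.275 in (> 0, runoff occurs)
Runoff Q = (P−Ia)²/(P−Ia+S) = (10.275)²/(10.275+12.727) = 31933801/6958050 ≈ 4.589 in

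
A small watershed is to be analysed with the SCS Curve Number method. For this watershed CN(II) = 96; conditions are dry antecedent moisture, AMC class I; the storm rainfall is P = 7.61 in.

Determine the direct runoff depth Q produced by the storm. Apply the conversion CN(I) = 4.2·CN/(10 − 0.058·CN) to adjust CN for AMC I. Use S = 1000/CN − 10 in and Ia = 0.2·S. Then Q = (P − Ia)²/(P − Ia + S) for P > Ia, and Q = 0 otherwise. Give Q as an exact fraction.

CN(I) from CN(II)=96: (4.2·96)/(10 − 0.058·96) = 25200/277 ≈ 90.975
Retention S: 1000/CN − 10 with CN=90.975 → S = 125/126 ≈ 0.992 in
Ia = 0.2·(125/126) = 25/126 in ≈ 0.198 in
Excess rainfall: 7.610 − 0.198 = 7.412 in; P > Ia so Q > 0
Runoff Q = (P−Ia)²/(P−Ia+S) = (7.412)²/(7.412+0.992) = 2180236249/333540900 ≈ 6.537 in

Q = 2180236249/333540900 in ≈ 6.537 in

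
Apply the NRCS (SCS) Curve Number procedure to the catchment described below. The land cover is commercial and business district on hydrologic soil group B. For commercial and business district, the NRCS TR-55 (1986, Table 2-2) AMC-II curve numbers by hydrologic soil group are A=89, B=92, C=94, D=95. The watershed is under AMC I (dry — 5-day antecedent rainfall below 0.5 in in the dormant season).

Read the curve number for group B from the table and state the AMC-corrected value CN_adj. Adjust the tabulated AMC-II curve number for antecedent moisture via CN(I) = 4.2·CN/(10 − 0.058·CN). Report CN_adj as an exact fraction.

CN_adj = 48300/583 ≈ 82.847

NRCS table: commercial and business district, soil group B → CN(II) = 92
CN(I) from CN(II)=92: (4.2·92)/(10 − 0.058·92) = 48300/583 ≈ 82.847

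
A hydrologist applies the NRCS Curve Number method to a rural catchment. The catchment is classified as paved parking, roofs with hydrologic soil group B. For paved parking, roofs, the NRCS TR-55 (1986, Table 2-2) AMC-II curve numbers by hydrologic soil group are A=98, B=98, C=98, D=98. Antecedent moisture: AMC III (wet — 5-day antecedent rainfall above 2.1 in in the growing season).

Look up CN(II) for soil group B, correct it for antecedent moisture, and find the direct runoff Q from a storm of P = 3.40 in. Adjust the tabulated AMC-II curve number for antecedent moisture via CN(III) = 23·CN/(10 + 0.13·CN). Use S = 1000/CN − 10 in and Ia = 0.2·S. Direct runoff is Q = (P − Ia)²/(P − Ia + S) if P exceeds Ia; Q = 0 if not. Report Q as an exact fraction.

NRCS table: paved parking, roofs, soil group B → CN(II) = 98
CN(III) from CN(II)=98: (23·98)/(10 + 0.13·98) = 112700/1137 ≈ 99.120
Max retention: S = 1000/(112700/1137) − 10 = 100/1127 in (≈ 0.089 in)
Initial abstraction Ia = S/5 = (100/1127)/5 = 20/1127 ≈ 0.018 in
Since P=3.400 > Ia=0.018: effective rainfall P−Ia = 19059/5635 in
Q = (19059/5635)²/((19059/5635) + 100/1127) = (363245481/31753225)/(19559/5635) = 363245481/110214965 in ≈ 3.296 in

Q = 363245481/110214965 in ≈ 3.296 in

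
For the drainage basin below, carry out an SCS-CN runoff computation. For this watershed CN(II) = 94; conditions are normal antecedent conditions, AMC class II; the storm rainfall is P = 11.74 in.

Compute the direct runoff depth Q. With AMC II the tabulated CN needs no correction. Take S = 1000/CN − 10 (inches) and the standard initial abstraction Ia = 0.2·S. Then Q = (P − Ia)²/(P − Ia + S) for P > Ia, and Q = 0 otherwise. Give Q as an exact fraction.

CN(II) = 94; AMC II needs no correction.
Max retention: S = 1000/94 − 10 = 30/47 in (≈ 0.638 in)
Ia = 0.2·(30/47) = 6/47 in ≈ 0.128 in
Since P=11.740 > Ia=0.128: effective rainfall P−Ia = 27289/2350 in
Runoff Q = (P−Ia)²/(P−Ia+S) = (11.612)²/(11.612+0.638) = 744689521/67654150 ≈ 11.007 in

Q = 744689521/67654150 in ≈ 11.007 in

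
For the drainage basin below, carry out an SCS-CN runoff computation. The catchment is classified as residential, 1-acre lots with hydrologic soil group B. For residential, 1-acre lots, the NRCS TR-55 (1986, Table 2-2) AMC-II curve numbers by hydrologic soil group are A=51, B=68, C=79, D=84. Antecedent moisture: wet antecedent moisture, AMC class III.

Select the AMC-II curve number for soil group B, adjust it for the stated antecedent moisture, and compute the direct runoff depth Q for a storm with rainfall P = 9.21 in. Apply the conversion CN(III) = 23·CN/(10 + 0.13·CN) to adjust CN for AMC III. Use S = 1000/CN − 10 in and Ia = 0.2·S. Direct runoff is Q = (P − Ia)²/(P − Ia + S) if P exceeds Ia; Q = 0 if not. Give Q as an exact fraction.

Q = 118412380321/16582740100 in ≈ 7.141 in

NRCS table: residential, 1-acre lots, soil group B → CN(II) = 68
Adjust CN=68 to AMC III: 23·68/(10 + 0.13·68) → 1564 ÷ (471/25) = 39100/471 ≈ 83.015
S = 1000/(39100/471) − 10 = 800/391 in ≈ 2.046 in
Ia = 0.2S: 0.2·2.046 = 0.409 in (exactly 160/391)
Excess rainfall: 9.210 − 0.409 = 8.801 in; P > Ia so Q > 0
Runoff Q = (P−Ia)²/(P−Ia+S) = (8.801)²/(8.801+2.046) = 118412380321/16582740100 ≈ 7.141 in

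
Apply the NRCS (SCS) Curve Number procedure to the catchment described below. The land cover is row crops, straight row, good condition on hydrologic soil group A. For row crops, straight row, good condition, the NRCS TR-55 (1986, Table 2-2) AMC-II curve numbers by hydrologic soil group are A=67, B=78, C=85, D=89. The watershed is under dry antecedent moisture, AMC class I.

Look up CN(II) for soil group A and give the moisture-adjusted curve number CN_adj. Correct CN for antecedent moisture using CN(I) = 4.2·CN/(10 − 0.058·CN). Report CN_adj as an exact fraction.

NRCS table: row crops, straight row, good condition, soil group A → CN(II) = 67
Dry (AMC I): CN(I) = 4.2·67/(10 − 0.058·67) = (1407/5)/(3057/500) = 46900/1019 ≈ 46.026

CN_adj = 46900/1019 ≈ 46.026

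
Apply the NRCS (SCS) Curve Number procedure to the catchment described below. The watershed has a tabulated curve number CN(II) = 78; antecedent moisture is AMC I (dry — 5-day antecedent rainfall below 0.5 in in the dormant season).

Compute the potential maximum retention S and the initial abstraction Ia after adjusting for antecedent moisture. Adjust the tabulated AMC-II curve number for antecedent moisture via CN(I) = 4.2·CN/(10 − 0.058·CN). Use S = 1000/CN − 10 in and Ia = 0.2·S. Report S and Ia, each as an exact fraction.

S = 5500/819 in ≈ 6.716 in; Ia = 1100/819 in ≈ 1.343 in

Adjust CN=78 to AMC I: 4.2·78/(10 − 0.058·78) → (1638/5) ÷ (1369/250) = 81900/1369 ≈ 59.825
S = 1000/(81900/1369) − 10 = 5500/819 in ≈ 6.716 in
Ia = 0.2S: 0.2·6.716 = 1.343 in (exactly 1100/819)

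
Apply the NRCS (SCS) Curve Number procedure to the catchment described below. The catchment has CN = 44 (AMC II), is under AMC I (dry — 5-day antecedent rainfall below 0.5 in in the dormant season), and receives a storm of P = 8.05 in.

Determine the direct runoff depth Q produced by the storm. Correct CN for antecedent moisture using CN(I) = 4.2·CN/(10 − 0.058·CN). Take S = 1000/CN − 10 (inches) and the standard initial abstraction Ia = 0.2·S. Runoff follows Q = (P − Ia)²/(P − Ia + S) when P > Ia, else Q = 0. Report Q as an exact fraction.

CN(I) from CN(II)=44: (4.2·44)/(10 − 0.058·44) = 3300/133 ≈ 24.812
S = 1000/(3300/133) − 10 = 1000/33 in ≈ 30.303 in
Ia = 0.2S: 0.2·30.303 = 6.061 in (exactly 200/33)
Excess rainfall: 8.050 − 6.061 = 1.989 in; P > Ia so Q > 0
Q = (1313/660)²/((1313/660) + 1000/33) = (1723969/435600)/(21313/660) = 1723969/14066580 in ≈ 0.123 in

Q = 1723969/14066580 in ≈ 0.123 in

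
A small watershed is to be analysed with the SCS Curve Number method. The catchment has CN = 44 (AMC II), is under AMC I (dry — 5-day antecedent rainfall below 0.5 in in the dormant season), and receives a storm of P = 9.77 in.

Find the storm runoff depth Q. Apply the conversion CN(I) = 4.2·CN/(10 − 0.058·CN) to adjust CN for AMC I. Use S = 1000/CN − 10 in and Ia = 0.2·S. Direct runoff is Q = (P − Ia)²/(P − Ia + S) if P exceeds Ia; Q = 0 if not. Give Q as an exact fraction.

Adjust CN=44 to AMC I: 4.2·44/(10 − 0.058·44) → (924/5) ÷ (931/125) = 3300/133 ≈ 24.812
Retention S: 1000/CN − 10 with CN=24.812 → S = 1000/33 ≈ 30.303 in
Ia = 0.2·(1000/33) = 200/33 in ≈ 6.061 in
Excess rainfall: 9.770 − 6.061 = 3.709 in; P > Ia so Q > 0
Q: (12241/3300)² ÷ (112241/3300) = 149842081/370395300 in (≈ 0.405 in)

Q = 149842081/370395300 in ≈ 0.405 in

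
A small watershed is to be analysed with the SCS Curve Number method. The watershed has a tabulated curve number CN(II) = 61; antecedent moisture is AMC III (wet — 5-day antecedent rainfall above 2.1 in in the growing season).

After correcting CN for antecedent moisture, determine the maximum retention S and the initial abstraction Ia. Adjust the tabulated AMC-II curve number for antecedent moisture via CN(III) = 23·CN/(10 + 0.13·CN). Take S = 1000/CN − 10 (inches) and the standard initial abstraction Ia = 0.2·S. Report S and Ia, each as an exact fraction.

Adjust CN=61 to AMC III: 23·61/(10 + 0.13·61) → 1403 ÷ (1793/100) = 140300/1793 ≈ 78.249
S = 1000/(140300/1793) − 10 = 3900/1403 in ≈ 2.780 in
Ia = 0.2·(3900/1403) = 780/1403 in ≈ 0.556 in

S = 3900/1403 in ≈ 2.780 in; Ia = 780/1403 in ≈ 0.556 in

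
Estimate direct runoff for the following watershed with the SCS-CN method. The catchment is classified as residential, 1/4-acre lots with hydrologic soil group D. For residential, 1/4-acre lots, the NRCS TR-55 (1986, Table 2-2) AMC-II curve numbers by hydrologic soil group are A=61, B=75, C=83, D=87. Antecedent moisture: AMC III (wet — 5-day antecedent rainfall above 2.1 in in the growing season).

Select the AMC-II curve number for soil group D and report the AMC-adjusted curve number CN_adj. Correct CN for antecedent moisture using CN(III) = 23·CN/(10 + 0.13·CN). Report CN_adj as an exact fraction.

NRCS table: residential, 1/4-acre lots, soil group D → CN(II) = 87
CN(III) from CN(II)=87: (23·87)/(10 + 0.13·87) = 200100/2131 ≈ 93.900

CN_adj = 200100/2131 ≈ 93.900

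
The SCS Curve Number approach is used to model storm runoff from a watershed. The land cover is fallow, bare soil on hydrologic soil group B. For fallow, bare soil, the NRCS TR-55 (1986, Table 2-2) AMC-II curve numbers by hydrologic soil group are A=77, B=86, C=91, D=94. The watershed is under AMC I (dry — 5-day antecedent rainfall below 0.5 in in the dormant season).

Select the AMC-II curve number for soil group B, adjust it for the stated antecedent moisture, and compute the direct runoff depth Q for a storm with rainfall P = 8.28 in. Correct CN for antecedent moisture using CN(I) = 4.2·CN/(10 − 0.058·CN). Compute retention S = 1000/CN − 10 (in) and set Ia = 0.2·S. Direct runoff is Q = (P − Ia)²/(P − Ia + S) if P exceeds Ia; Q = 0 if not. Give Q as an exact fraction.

NRCS table: fallow, bare soil, soil group B → CN(II) = 86
CN(I) from CN(II)=86: (4.2·86)/(10 − 0.058·86) = 12900/179 ≈ 72.067
Max retention: S = 1000/(12900/179) − 10 = 500/129 in (≈ 3.876 in)
Ia = 0.2S: 0.2·3.876 = 0.775 in (exactly 100/129)
Since P=8.280 > Ia=0.775: effective rainfall P−Ia = 24203/3225 in
Q = (24203/3225)²/((24203/3225) + 500/129) = (585785209/10400625)/(36703/3225) = 585785209/118367175 in ≈ 4.949 in

Q = 585785209/118367175 in ≈ 4.949 in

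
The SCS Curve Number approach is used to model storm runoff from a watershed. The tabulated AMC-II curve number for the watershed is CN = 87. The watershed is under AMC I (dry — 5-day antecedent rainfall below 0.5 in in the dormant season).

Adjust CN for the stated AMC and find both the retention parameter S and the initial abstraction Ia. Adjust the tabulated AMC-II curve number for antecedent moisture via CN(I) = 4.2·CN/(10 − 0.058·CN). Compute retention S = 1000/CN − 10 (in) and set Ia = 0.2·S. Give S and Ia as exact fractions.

Dry (AMC I): CN(I) = 4.2·87/(10 − 0.058·87) = (1827/5)/(2477/500) = 182700/2477 ≈ 73.759
Retention S: 1000/CN − 10 with CN=73.759 → S = 6500/1827 ≈ 3.558 in
Initial abstraction Ia = S/5 = (6500/1827)/5 = 1300/1827 ≈ 0.712 in

S = 6500/1827 in ≈ 3.558 in; Ia = 1300/1827 in ≈ 0.712 in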